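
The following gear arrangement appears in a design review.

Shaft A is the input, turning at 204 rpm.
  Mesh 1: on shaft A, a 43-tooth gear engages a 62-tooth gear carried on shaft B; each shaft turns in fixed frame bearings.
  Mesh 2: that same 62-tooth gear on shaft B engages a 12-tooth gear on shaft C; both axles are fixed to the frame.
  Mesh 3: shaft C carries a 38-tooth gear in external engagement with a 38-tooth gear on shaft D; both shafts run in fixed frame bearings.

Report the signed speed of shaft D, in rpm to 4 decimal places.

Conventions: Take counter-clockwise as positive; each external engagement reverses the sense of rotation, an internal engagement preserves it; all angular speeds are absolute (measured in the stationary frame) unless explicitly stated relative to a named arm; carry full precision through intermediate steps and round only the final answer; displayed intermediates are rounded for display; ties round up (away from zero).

3-mesh fixed-axis compound train (all bearings frame-fixed)
mesh 1 [43T→62T]: ω = 204.0000×43/62 = 141.4839 rpm, sense flips to −
mesh 2 [62T→12T]: ω = 141.4839×62/12 = 731.0000 rpm, sense flips to +
mesh 3 [38T→38T]: ω = 731.0000×38/38 = 731.0000 rpm, sense flips to −
signed output speed = -731.0000 rpm

-731.0000 rpm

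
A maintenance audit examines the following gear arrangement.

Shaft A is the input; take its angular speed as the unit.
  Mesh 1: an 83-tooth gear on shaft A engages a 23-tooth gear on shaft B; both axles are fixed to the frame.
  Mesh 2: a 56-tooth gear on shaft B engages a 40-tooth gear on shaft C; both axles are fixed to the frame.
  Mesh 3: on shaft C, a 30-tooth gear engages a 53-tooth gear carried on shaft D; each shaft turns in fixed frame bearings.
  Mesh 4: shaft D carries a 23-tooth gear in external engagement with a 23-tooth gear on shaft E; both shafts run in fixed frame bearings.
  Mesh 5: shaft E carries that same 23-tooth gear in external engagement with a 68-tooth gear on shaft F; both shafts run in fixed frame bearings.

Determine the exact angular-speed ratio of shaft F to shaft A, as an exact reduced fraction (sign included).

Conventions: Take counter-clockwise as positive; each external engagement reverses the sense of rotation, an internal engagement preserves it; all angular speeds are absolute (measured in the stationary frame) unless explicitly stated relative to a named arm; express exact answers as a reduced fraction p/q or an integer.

class = fixed-axis compound train [5 meshes; 5 ratios multiply, 5 sense flips]
mesh 1 [83T→23T]: running ratio 83/23, sense −
mesh 2 [56T→40T]: running ratio 581/115, sense +
mesh 3 [30T→53T]: running ratio 3486/1219, sense −
mesh 4 [23T→23T]: running ratio 3486/1219, sense +
mesh 5 [23T→68T]: running ratio 1743/1802, sense −
ω_out/ω_in = -1743/1802

-1743/1802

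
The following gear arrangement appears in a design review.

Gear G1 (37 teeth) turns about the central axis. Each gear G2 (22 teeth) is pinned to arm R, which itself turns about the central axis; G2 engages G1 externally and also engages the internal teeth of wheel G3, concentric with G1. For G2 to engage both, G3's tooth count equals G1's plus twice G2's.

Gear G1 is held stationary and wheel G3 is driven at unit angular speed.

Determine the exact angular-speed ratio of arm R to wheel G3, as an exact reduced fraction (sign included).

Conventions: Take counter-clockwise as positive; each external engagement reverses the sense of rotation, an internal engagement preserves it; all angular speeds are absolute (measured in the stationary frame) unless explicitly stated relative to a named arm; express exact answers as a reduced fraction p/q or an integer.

planetary set (37T centre, 22T on arm, 81T internal) — Willis relation
ring teeth: 37 + 2·22 = 81
37(ω_sun−ω_arm) = −81(ω_ring−ω_arm),  ω_sun = 0, ω_ring = 1
37(0−ω_arm) = −81(1−ω_arm)  ⇒  118·ω_arm = 81  ⇒  ω_arm = 81/118
ω_out/ω_in = 81/118

81/118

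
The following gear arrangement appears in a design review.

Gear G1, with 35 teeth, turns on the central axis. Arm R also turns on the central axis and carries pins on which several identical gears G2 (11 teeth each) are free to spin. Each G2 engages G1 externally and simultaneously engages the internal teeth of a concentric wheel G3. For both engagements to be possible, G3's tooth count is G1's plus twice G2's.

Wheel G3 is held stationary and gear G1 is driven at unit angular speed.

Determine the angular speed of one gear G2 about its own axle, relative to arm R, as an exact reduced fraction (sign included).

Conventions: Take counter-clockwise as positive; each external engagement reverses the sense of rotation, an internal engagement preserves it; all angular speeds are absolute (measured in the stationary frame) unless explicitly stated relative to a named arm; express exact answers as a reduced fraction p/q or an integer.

planetary set (35T centre, 11T on arm, 57T internal) — Willis relation
ring teeth: 35 + 2·11 = 57
35(ω_sun−ω_arm) = −57(ω_ring−ω_arm),  ω_ring = 0, ω_sun = 1
35(1−ω_arm) = −57(0−ω_arm)  ⇒  92·ω_arm = 35  ⇒  ω_arm = 35/92
sun–planet mesh: 35·(1−35/92) = −11·(ω_p−ω_arm)  ⇒  ω_p−ω_arm = -1995/1012
exact speed ratio = -1995/1012

-1995/1012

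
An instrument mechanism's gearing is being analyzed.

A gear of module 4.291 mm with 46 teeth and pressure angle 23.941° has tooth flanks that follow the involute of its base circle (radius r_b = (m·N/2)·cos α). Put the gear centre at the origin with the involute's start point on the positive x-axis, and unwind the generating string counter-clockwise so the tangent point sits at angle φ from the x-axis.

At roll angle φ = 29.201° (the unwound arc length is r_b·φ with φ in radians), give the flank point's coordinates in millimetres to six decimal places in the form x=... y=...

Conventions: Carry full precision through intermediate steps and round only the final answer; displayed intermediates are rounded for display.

x=101.166833 y=3.877899

topology: single-mesh involute geometry — m = 4.291, N = 46
pitch radius r_p = m·N/2 = 4.291·46/2 = 98.693000
base radius r_b = r_p·cos α = 98.693000·cos 23.941° = 90.201830
roll angle φ = 29.201° = 0.50965359 rad
x = r_b·(cos φ + φ·sin φ) = 101.166833
y = r_b·(sin φ − φ·cos φ) = 3.877899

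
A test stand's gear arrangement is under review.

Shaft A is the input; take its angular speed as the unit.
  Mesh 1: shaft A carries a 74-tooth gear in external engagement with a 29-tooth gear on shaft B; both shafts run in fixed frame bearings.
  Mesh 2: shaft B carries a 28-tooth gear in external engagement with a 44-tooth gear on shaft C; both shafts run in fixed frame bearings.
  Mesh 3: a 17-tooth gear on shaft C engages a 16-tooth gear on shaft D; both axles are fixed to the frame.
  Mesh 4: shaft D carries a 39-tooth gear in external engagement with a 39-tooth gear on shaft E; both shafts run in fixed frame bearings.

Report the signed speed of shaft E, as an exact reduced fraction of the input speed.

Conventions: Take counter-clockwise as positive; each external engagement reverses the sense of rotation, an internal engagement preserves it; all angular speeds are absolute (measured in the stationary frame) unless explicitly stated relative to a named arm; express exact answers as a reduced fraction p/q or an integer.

4-mesh fixed-axis compound train (all bearings frame-fixed)
mesh 1 [74T→29T]: |ω|/ω_in = 1×74/29 = 74/29, sense flips to −
mesh 2 [28T→44T]: |ω|/ω_in = (74/29)×28/44 = 518/319, sense flips to +
mesh 3 [17T→16T]: |ω|/ω_in = (518/319)×17/16 = 4403/2552, sense flips to −
mesh 4 [39T→39T]: |ω|/ω_in = (4403/2552)×39/39 = 4403/2552, sense flips to +
signed output speed (× input speed) = 4403/2552

4403/2552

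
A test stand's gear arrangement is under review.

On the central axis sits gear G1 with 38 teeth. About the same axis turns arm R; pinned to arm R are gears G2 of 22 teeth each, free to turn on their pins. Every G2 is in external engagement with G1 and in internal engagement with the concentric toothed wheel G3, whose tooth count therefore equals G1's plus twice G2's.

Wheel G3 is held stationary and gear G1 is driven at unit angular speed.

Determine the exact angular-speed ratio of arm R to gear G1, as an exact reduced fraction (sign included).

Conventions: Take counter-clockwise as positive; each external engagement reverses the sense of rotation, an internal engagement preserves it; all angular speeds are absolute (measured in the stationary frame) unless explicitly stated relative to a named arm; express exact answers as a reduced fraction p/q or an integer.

planetary set (38T centre, 22T on arm, 82T internal) — Willis relation
ring teeth: 38 + 2·22 = 82
38(ω_sun−ω_arm) = −82(ω_ring−ω_arm),  ω_ring = 0, ω_sun = 1
38(1−ω_arm) = −82(0−ω_arm)  ⇒  120·ω_arm = 38  ⇒  ω_arm = 19/60
ω_out/ω_in = 19/60

19/60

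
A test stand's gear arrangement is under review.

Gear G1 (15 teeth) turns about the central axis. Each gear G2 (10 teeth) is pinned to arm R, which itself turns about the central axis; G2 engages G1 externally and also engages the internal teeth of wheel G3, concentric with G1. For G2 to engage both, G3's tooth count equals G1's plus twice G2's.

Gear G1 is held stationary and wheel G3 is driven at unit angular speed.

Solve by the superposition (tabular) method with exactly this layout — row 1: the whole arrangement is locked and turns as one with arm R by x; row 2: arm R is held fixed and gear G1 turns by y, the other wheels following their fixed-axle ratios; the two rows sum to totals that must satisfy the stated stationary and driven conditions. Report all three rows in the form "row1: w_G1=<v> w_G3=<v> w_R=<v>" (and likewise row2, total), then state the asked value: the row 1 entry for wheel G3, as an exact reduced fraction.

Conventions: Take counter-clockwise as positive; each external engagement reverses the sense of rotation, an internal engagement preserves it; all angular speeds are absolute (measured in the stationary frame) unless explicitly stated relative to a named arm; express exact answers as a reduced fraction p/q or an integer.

row1: w_G1=7/10 w_G3=7/10 w_R=7/10
row2: w_G1=-7/10 w_G3=3/10 w_R=0
total: w_G1=0 w_G3=1 w_R=7/10
asked value: 7/10

class = planetary set [G3 = 15+2·10 = 35; Willis about the carrier]
superposition row 1 [locked train]: every member turns x
row 2: sun turns y, ring = −(15/35)·y, arm 0
boundary: total ω_sun = x + y = 0 and total ω_ring = x − (15/35)·y = 1  ⇒  y = -7/10, x = 7/10
row 2 ring = −(15/35)·(-7/10) = 3/10
totals (row 1 + row 2): sun 7/10 + (-7/10) = 0, ring 7/10 + 3/10 = 1, arm 7/10 + 0 = 7/10
asked cell (row1, ring) = 7/10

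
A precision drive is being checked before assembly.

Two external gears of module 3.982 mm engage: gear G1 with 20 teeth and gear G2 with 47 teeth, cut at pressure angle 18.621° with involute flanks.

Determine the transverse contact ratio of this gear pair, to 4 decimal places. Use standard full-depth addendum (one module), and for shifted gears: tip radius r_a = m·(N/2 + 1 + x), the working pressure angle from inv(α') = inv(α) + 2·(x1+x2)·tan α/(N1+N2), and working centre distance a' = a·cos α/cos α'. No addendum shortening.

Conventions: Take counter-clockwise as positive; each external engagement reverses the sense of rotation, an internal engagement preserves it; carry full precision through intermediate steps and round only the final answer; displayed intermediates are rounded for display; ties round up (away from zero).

recognized (one external pair, fixed centres): single-mesh tooth geometry, m = 3.982, N1 = 20, N2 = 47
base radii: r_b1 = 37.735480, r_b2 = 88.678379
tip radii: r_a1 = 43.802000, r_a2 = 97.559000
no profile shift: α' = α, a' = a
action lengths: √(r_a1²−r_b1²) = 22.240700, √(r_a2²−r_b2²) = 40.668213
base pitch p_b = π·m·cos α = 11.854951
CR = (22.240700 + 40.668213 − 133.397000·sin 18.62100°)/11.854951 = 1.713576
contact ratio ≈ 1.7136

1.7136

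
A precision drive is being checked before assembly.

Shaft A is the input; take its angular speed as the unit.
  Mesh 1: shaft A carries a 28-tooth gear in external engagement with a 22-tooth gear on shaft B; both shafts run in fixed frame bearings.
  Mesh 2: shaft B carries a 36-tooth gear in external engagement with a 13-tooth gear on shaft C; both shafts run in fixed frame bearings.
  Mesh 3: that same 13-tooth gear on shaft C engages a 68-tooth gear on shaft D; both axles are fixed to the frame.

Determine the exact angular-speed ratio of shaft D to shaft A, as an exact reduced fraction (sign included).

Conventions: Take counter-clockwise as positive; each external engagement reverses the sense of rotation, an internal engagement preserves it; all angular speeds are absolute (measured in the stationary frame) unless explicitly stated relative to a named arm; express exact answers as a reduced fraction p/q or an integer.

class = fixed-axis compound train [3 meshes; 3 ratios multiply, 3 sense flips]
mesh 1 [28T→22T]: running ratio 14/11, sense −
mesh 2 [36T→13T]: running ratio 504/143, sense +
mesh 3 [13T→68T]: running ratio 126/187, sense −
ω_out/ω_in = -126/187

-126/187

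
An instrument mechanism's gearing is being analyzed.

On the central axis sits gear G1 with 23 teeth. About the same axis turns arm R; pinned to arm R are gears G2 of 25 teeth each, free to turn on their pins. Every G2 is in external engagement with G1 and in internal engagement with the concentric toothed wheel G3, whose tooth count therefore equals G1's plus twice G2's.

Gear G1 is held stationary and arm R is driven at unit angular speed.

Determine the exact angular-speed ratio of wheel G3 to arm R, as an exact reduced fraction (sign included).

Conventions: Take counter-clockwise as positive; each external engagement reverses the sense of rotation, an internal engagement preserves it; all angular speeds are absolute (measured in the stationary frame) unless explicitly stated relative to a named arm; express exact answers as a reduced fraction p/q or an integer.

class = planetary set [G3 = 23+2·25 = 73; Willis about the carrier]
ring teeth: 23 + 2·25 = 73
23(ω_sun−ω_arm) = −73(ω_ring−ω_arm),  ω_sun = 0, ω_arm = 1
ω_ring = 1 − (23/73)(0−1) = 96/73
ω_out/ω_in = 96/73

96/73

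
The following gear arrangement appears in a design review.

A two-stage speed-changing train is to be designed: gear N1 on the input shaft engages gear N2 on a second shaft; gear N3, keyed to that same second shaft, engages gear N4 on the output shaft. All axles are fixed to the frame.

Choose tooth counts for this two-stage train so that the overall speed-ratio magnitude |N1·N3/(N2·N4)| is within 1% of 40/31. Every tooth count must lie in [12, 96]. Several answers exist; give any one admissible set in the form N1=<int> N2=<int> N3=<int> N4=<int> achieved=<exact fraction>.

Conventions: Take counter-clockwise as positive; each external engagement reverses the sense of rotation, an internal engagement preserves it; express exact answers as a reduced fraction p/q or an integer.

N1=12 N2=31 N3=40 N4=12 achieved=40/31

class = fixed-axis compound train [2-stage, 40/31 wanted]
target = 40/31 in lowest terms: an exact hit needs N1·N3 = k·40 and N2·N4 = k·31 for one integer k, every count in [12, 96]; additionally prefer no 1:1 stage (N1 ≠ N2, N3 ≠ N4)
k = 1…11: no 1:1-free in-range split of k·40 and k·31 into factor pairs; take k = 12
k = 12: N1·N3 = 480 = 12·40, N2·N4 = 372 = 31·12
achieved = 12·40/(31·12) = 40/31; |achieved − target| = 0 ≤ 2/155 ✓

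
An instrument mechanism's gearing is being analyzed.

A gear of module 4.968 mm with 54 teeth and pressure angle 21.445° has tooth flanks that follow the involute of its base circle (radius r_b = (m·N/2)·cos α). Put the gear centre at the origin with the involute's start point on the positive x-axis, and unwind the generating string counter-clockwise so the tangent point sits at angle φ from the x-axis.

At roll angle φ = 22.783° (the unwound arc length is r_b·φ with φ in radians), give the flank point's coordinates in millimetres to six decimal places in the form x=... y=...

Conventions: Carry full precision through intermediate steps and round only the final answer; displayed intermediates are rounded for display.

x=134.333250 y=2.575422

single-mesh involute tooth geometry (54T wheel at module 4.968)
pitch radius r_p = m·N/2 = 4.968·54/2 = 134.136000
base radius r_b = r_p·cos α = 134.136000·cos 21.445° = 124.849625
roll angle φ = 22.783° = 0.39763836 rad
x = r_b·(cos φ + φ·sin φ) = 134.333250
y = r_b·(sin φ − φ·cos φ) = 2.575422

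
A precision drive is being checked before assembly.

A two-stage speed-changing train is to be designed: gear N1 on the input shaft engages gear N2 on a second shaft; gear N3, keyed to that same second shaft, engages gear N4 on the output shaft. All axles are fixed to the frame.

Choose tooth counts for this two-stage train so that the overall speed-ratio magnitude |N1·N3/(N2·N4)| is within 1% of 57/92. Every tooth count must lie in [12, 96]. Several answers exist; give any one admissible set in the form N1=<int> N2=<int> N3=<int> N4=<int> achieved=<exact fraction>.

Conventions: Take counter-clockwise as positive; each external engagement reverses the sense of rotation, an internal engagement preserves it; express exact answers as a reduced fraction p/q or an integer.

class = fixed-axis compound train [2-stage, 57/92 wanted]
target = 57/92 in lowest terms: an exact hit needs N1·N3 = k·57 and N2·N4 = k·92 for one integer k, every count in [12, 96]; additionally prefer no 1:1 stage (N1 ≠ N2, N3 ≠ N4)
k = 1…3: no 1:1-free in-range split of k·57 and k·92 into factor pairs; take k = 4
k = 4: N1·N3 = 228 = 12·19, N2·N4 = 368 = 16·23
achieved = 12·19/(16·23) = 57/92; |achieved − target| = 0 ≤ 57/9200 ✓

N1=12 N2=16 N3=19 N4=23 achieved=57/92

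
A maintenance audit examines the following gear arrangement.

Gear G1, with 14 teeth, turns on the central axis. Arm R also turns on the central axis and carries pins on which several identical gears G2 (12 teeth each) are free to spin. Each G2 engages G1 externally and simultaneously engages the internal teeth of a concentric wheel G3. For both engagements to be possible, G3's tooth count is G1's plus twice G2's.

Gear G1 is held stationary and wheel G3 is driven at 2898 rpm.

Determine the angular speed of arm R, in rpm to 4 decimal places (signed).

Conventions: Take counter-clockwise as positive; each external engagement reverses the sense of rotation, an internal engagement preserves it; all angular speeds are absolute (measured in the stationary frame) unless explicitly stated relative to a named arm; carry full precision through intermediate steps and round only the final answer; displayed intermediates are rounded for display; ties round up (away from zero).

topology: planetary set — G1 14T / G2 12T / G3 38T, arm = carrier (Willis)
normalise by the input: solve with ω_ring = 1, then scale by 2898 rpm
ring teeth: 14 + 2·12 = 38
14(ω_sun−ω_arm) = −38(ω_ring−ω_arm),  ω_sun = 0, ω_ring = 1
14(0−ω_arm) = −38(1−ω_arm)  ⇒  52·ω_arm = 38  ⇒  ω_arm = 19/26
scale: ω_arm = 19/26 × 2898 rpm = +2117.7692 rpm

+2117.7692 rpm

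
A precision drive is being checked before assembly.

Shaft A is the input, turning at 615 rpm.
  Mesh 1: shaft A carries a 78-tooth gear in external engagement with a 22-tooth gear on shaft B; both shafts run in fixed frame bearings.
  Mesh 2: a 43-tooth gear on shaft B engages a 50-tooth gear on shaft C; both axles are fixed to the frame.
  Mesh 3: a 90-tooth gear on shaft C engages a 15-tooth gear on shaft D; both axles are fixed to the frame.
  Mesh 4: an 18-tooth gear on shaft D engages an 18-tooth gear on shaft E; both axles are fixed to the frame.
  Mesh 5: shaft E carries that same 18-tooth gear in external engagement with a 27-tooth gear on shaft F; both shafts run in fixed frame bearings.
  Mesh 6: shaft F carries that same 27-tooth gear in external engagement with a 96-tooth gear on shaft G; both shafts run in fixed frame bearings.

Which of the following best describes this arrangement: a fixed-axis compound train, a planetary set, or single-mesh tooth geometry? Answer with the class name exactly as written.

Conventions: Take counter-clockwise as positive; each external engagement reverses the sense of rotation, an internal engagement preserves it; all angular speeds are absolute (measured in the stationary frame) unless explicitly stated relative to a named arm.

fixed-axis compound train

class = fixed-axis compound train [6 meshes; 6 ratios multiply, 6 sense flips]
classification: fixed-axis compound train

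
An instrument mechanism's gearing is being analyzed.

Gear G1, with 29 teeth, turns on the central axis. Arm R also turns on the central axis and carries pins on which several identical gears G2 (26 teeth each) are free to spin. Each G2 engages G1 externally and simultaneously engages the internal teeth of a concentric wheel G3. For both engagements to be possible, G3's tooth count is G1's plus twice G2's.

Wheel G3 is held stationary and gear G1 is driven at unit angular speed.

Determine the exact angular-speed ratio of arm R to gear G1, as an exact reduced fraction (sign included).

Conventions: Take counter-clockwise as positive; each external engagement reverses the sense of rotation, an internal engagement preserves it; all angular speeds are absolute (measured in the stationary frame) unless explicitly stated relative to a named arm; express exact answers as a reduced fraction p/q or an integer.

29/110

planetary set (29T centre, 26T on arm, 81T internal) — Willis relation
ring teeth: 29 + 2·26 = 81
29(ω_sun−ω_arm) = −81(ω_ring−ω_arm),  ω_ring = 0, ω_sun = 1
29(1−ω_arm) = −81(0−ω_arm)  ⇒  110·ω_arm = 29  ⇒  ω_arm = 29/110
ω_out/ω_in = 29/110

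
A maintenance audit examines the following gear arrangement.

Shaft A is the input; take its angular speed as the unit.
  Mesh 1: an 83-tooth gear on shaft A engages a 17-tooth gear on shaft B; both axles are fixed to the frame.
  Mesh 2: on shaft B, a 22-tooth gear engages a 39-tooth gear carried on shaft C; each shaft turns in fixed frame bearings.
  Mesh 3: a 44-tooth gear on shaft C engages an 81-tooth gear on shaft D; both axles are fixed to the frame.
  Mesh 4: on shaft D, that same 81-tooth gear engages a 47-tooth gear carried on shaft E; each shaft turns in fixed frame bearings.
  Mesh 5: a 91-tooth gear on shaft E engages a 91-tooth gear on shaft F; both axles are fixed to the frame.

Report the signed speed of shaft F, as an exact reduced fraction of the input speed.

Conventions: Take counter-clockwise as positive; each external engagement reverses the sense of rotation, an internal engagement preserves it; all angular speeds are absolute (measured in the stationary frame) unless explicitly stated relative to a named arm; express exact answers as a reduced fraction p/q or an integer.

-80344/31161

5-mesh fixed-axis compound train (all bearings frame-fixed)
mesh 1 [83T→17T]: |ω|/ω_in = 1×83/17 = 83/17, sense flips to −
mesh 2 [22T→39T]: |ω|/ω_in = (83/17)×22/39 = 1826/663, sense flips to +
mesh 3 [44T→81T]: |ω|/ω_in = (1826/663)×44/81 = 80344/53703, sense flips to −
mesh 4 [81T→47T]: |ω|/ω_in = (80344/53703)×81/47 = 80344/31161, sense flips to +
mesh 5 [91T→91T]: |ω|/ω_in = (80344/31161)×91/91 = 80344/31161, sense flips to −
signed output speed (× input speed) = -80344/31161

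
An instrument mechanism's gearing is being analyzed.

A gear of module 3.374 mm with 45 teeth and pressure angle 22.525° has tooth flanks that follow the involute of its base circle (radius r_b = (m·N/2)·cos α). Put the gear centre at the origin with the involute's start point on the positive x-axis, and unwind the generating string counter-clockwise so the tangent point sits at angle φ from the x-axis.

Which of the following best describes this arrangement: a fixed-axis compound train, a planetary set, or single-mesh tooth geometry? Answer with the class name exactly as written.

topology: single-mesh involute geometry — m = 3.374, N = 45
classification: single-mesh tooth geometry

single-mesh tooth geometry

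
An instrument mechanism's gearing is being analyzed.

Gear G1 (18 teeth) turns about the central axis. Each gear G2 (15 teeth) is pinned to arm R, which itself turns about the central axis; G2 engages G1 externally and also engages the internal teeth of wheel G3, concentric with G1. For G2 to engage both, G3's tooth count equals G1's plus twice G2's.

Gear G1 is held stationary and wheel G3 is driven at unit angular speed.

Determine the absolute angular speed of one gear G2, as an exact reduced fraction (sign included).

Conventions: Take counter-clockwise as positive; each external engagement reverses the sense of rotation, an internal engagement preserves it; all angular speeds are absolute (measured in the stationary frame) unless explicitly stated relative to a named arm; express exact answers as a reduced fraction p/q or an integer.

topology: planetary set — G1 18T / G2 15T / G3 48T, arm = carrier (Willis)
ring teeth: 18 + 2·15 = 48
18(ω_sun−ω_arm) = −48(ω_ring−ω_arm),  ω_sun = 0, ω_ring = 1
18(0−ω_arm) = −48(1−ω_arm)  ⇒  66·ω_arm = 48  ⇒  ω_arm = 8/11
sun–planet mesh: 18·(0−8/11) = −15·(ω_p−ω_arm)  ⇒  ω_p−ω_arm = 48/55
ω_p = 8/11 + 48/55 = 8/5
exact speed ratio = 8/5

8/5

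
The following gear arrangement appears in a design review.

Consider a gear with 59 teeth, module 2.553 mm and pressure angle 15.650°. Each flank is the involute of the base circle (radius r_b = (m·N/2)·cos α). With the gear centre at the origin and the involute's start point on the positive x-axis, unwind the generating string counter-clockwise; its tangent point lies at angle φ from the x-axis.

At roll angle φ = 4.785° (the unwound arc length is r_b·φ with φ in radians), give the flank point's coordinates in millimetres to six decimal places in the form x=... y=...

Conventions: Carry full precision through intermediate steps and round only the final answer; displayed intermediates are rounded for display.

x=72.773905 y=0.014071

topology: single-mesh involute geometry — m = 2.553, N = 59
pitch radius r_p = m·N/2 = 2.553·59/2 = 75.313500
base radius r_b = r_p·cos α = 75.313500·cos 15.650° = 72.521442
roll angle φ = 4.785° = 0.08351400 rad
x = r_b·(cos φ + φ·sin φ) = 72.773905
y = r_b·(sin φ − φ·cos φ) = 0.014071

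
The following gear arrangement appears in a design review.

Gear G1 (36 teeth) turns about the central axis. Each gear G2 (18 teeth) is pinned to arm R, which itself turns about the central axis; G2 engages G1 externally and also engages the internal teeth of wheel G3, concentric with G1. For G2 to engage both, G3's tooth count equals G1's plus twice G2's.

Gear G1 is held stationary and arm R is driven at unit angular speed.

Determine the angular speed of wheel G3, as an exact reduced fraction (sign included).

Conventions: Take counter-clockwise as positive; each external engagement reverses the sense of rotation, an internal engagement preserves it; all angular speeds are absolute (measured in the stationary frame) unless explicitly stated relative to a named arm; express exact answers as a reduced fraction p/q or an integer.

3/2

class = planetary set [G3 = 36+2·18 = 72; Willis about the carrier]
ring teeth: 36 + 2·18 = 72
36(ω_sun−ω_arm) = −72(ω_ring−ω_arm),  ω_sun = 0, ω_arm = 1
ω_ring = 1 − (36/72)(0−1) = 3/2
exact speed ratio = 3/2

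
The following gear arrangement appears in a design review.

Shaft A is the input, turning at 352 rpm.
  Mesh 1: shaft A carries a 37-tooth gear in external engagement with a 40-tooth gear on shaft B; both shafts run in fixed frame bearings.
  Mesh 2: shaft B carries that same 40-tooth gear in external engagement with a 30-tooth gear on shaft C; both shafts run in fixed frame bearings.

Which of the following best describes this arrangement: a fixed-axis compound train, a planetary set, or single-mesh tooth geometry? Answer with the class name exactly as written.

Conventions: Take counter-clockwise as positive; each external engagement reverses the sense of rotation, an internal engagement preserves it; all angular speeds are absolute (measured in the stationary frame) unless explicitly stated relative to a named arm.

fixed-axis compound train

recognized (3 fixed axles, 2 meshes): fixed-axis compound train
classification: fixed-axis compound train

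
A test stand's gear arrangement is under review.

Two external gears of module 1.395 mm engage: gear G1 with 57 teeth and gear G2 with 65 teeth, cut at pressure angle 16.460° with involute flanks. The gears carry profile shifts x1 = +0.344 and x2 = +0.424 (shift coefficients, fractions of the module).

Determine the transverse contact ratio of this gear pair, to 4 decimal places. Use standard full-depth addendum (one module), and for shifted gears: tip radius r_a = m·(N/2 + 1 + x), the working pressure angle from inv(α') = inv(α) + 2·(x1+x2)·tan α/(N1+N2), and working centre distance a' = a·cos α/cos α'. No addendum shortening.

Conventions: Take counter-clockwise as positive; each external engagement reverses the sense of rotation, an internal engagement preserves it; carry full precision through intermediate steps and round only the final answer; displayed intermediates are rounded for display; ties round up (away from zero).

1.8913

recognized (one external pair, fixed centres): single-mesh tooth geometry, m = 1.395, N1 = 57, N2 = 65
base radii: r_b1 = 38.128149, r_b2 = 43.479469
tip radii: r_a1 = 41.632380, r_a2 = 47.323980
inv(α') = inv(16.460°) + 2·(+0.344+0.424)·tan α/(57+65) = 0.01189289  ⇒  α' = 18.59339°
a' = a·cos α / cos α' = 85.0950·cos 16.460°/cos 18.59339° = 86.101680
action lengths: √(r_a1²−r_b1²) = 16.718232, √(r_a2²−r_b2²) = 18.684081
base pitch p_b = π·m·cos α = 4.202916
CR = (16.718232 + 18.684081 − 86.101680·sin 18.59339°)/4.202916 = 1.891256
contact ratio ≈ 1.8913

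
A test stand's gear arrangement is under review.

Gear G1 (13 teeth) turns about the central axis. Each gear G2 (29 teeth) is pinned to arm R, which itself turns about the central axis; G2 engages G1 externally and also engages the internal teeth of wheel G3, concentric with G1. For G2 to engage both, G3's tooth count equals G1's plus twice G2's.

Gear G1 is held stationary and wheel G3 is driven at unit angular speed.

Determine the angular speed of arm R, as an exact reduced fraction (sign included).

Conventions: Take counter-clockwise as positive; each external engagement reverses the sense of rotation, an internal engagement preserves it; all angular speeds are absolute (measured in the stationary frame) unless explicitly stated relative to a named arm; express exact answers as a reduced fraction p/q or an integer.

71/84

class = planetary set [G3 = 13+2·29 = 71; Willis about the carrier]
ring teeth: 13 + 2·29 = 71
13(ω_sun−ω_arm) = −71(ω_ring−ω_arm),  ω_sun = 0, ω_ring = 1
13(0−ω_arm) = −71(1−ω_arm)  ⇒  84·ω_arm = 71  ⇒  ω_arm = 71/84
exact speed ratio = 71/84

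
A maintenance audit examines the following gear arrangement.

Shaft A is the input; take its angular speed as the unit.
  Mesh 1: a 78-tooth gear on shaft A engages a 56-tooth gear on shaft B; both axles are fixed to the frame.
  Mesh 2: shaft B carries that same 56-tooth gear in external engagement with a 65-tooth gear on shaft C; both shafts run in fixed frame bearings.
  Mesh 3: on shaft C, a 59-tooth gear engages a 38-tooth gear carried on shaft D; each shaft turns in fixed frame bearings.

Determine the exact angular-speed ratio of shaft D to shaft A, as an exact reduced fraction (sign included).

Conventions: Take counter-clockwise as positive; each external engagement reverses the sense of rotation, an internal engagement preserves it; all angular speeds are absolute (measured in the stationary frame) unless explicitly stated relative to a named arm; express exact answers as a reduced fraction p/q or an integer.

class = fixed-axis compound train [3 meshes; 3 ratios multiply, 3 sense flips]
mesh 1 [78T→56T]: running ratio 39/28, sense −
mesh 2 [56T→65T]: running ratio 6/5, sense +
mesh 3 [59T→38T]: running ratio 177/95, sense −
ω_out/ω_in = -177/95

-177/95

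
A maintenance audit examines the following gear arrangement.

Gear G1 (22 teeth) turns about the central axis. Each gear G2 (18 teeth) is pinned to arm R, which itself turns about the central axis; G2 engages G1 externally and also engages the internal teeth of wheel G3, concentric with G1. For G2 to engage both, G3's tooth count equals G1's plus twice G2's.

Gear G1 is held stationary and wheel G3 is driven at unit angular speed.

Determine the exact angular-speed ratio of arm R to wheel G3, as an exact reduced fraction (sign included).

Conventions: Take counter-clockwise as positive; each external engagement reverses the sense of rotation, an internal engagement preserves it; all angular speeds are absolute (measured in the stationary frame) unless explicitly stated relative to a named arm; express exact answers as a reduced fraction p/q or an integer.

29/40

topology: planetary set — G1 22T / G2 18T / G3 58T, arm = carrier (Willis)
ring teeth: 22 + 2·18 = 58
22(ω_sun−ω_arm) = −58(ω_ring−ω_arm),  ω_sun = 0, ω_ring = 1
22(0−ω_arm) = −58(1−ω_arm)  ⇒  80·ω_arm = 58  ⇒  ω_arm = 29/40
ω_out/ω_in = 29/40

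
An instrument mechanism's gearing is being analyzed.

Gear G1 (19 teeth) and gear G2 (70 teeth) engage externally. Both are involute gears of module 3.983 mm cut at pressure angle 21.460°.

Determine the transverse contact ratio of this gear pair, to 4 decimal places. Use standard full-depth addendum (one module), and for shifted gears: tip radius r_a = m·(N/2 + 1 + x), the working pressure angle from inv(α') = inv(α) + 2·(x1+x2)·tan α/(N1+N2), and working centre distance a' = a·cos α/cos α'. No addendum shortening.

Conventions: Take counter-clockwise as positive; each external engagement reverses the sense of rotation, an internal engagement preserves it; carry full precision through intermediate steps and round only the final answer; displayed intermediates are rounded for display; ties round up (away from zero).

1.6116

class = single-mesh tooth geometry [involute pair 19T × 70T, m = 3.983]
base radii: r_b1 = 35.215278, r_b2 = 129.740498
tip radii: r_a1 = 41.821500, r_a2 = 143.388000
no profile shift: α' = α, a' = a
action lengths: √(r_a1²−r_b1²) = 22.559301, √(r_a2²−r_b2²) = 61.053432
base pitch p_b = π·m·cos α = 11.645480
CR = (22.559301 + 61.053432 − 177.243500·sin 21.46000°)/11.645480 = 1.611605
contact ratio ≈ 1.6116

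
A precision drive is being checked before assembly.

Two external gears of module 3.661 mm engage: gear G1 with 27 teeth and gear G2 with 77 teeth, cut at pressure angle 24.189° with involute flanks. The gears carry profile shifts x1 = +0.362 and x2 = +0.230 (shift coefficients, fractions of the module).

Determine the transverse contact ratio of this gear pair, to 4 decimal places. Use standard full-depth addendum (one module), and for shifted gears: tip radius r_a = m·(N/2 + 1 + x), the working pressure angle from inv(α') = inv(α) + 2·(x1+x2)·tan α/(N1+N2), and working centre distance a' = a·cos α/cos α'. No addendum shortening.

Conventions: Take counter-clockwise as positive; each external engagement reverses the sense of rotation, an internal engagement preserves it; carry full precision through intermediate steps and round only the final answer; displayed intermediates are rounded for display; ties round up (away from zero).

recognized (one external pair, fixed centres): single-mesh tooth geometry, m = 3.661, N1 = 27, N2 = 77
base radii: r_b1 = 45.084057, r_b2 = 128.573052
tip radii: r_a1 = 54.409782, r_a2 = 145.451530
inv(α') = inv(24.189°) + 2·(+0.362+0.230)·tan α/(27+77) = 0.03212321  ⇒  α' = 25.55192°
a' = a·cos α / cos α' = 190.3720·cos 24.189°/cos 25.55192° = 192.482940
action lengths: √(r_a1²−r_b1²) = 30.460666, √(r_a2²−r_b2²) = 68.008218
base pitch p_b = π·m·cos α = 10.491537
CR = (30.460666 + 68.008218 − 192.482940·sin 25.55192°)/10.491537 = 1.472182
contact ratio ≈ 1.4722

1.4722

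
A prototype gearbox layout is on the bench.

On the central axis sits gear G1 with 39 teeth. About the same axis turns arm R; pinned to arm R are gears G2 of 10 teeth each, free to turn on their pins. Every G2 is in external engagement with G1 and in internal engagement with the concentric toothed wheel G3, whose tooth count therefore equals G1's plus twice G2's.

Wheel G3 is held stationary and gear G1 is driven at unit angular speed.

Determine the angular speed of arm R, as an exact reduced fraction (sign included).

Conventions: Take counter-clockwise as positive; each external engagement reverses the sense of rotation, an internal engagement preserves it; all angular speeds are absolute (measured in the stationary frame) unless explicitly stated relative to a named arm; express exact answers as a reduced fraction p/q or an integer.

class = planetary set [G3 = 39+2·10 = 59; Willis about the carrier]
ring teeth: 39 + 2·10 = 59
39(ω_sun−ω_arm) = −59(ω_ring−ω_arm),  ω_ring = 0, ω_sun = 1
39(1−ω_arm) = −59(0−ω_arm)  ⇒  98·ω_arm = 39  ⇒  ω_arm = 39/98
exact speed ratio = 39/98

39/98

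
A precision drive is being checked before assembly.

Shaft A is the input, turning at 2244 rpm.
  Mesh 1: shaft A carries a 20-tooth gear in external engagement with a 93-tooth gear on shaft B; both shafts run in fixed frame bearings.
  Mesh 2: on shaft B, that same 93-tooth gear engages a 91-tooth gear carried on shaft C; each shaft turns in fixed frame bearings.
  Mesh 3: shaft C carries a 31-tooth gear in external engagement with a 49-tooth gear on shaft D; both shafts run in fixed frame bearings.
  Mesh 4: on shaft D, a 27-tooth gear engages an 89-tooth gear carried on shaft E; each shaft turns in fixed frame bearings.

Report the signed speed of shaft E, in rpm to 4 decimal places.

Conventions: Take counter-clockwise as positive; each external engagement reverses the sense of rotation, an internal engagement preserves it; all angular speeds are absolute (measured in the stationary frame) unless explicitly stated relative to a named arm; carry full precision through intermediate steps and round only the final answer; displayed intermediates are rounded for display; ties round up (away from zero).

topology: fixed-axis compound train — 4 meshes, A→E
mesh 1 [20T→93T]: ω = 2244.0000×20/93 = 482.5806 rpm, sense flips to −
mesh 2 [93T→91T]: ω = 482.5806×93/91 = 493.1868 rpm, sense flips to +
mesh 3 [31T→49T]: ω = 493.1868×31/49 = 312.0161 rpm, sense flips to −
mesh 4 [27T→89T]: ω = 312.0161×27/89 = 94.6566 rpm, sense flips to +
signed output speed = +94.6566 rpm

+94.6566 rpm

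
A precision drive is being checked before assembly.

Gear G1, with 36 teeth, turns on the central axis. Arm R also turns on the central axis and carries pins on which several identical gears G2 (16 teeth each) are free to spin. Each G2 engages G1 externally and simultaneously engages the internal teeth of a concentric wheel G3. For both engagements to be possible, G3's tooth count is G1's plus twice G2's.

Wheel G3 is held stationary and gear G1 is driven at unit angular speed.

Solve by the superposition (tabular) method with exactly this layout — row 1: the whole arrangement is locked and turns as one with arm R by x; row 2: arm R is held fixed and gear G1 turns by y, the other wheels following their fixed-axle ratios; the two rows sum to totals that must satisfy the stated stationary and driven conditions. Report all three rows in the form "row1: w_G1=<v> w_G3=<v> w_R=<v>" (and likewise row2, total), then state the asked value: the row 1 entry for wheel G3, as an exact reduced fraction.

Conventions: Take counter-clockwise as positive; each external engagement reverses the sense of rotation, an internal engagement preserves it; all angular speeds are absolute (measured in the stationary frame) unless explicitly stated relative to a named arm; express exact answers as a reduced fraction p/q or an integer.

topology: planetary set — G1 36T / G2 16T / G3 68T, arm = carrier (Willis)
superposition row 1 [locked train]: every member turns x
superposition row 2 [arm held]: sun y, ring −(36/68)·y, arm 0
boundary: total ω_ring = x − (36/68)·y = 0 and total ω_sun = x + y = 1  ⇒  y = 17/26, x = 9/26
row 2 ring = −(36/68)·17/26 = -9/26
totals (row 1 + row 2): sun 9/26 + 17/26 = 1, ring 9/26 + (-9/26) = 0, arm 9/26 + 0 = 9/26
asked cell (row1, ring) = 9/26

row1: w_G1=9/26 w_G3=9/26 w_R=9/26
row2: w_G1=17/26 w_G3=-9/26 w_R=0
total: w_G1=1 w_G3=0 w_R=9/26
asked value: 9/26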